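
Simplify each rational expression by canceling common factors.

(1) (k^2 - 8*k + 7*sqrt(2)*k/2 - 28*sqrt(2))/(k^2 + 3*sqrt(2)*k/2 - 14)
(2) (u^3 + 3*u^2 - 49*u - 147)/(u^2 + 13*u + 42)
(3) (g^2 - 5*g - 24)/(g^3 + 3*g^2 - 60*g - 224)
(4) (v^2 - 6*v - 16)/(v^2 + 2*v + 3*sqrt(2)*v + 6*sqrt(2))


(1) = (4*k - 32)/(4*k - 8*sqrt(2))
(2) = (u^2 - 4*u - 21)/(u + 6)
(3) = (g + 3)/(g^2 + 11*g + 28)
(4) = (v - 8)/(v + 3*sqrt(2))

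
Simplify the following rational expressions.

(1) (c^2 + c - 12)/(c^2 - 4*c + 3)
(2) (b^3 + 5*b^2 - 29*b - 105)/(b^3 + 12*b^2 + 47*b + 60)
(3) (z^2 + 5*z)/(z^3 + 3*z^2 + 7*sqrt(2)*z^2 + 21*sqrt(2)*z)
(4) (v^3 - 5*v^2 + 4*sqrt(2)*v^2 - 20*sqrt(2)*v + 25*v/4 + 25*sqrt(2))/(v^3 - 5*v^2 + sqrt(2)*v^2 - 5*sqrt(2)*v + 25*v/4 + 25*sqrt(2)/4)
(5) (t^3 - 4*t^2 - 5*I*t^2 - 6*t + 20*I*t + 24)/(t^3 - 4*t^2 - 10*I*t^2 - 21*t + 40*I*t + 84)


(1) = (c + 4)/(c - 1)
(2) = (b^2 + 2*b - 35)/(b^2 + 9*b + 20)
(3) = (z + 5)/(z^2 + z*(3 + 7*sqrt(2)) + 21*sqrt(2))
(4) = (16*v + 64*sqrt(2))/(16*v + 16*sqrt(2))
(5) = (t - 2*I)/(t - 7*I)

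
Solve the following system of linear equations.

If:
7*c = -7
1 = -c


Then:
c = -1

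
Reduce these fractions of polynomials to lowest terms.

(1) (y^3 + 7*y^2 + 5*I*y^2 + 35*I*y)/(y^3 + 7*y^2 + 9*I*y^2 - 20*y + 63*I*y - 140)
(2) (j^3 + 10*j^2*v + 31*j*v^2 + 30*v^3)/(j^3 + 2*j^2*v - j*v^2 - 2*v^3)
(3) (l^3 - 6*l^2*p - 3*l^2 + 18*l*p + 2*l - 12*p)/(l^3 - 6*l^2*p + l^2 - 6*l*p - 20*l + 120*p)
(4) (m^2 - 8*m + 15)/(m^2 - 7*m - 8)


(1) = y/(y + 4*I)
(2) = (-j^2 - 8*j*v - 15*v^2)/(-j^2 + v^2)
(3) = (l^2 - 3*l + 2)/(l^2 + l - 20)
(4) = (m^2 - 8*m + 15)/(m^2 - 7*m - 8)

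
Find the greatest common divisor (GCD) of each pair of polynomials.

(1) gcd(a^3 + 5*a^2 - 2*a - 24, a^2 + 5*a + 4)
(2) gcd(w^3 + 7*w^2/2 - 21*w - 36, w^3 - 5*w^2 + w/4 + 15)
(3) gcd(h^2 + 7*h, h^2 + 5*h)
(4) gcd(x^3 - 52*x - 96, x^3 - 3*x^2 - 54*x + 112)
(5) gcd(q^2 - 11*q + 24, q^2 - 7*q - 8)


(1) = a + 4
(2) = gcd((w - 4)*(w + 3/2)*(w + 6), (w - 4)*(w - 5/2)*(w + 3/2)) = w^2 - 5*w/2 - 6
(3) = h
(4) = gcd((x - 8)*(x + 2)*(x + 6), (x - 8)*(x - 2)*(x + 7)) = x - 8
(5) = gcd((q - 8)*(q - 3), (q - 8)*(q + 1)) = q - 8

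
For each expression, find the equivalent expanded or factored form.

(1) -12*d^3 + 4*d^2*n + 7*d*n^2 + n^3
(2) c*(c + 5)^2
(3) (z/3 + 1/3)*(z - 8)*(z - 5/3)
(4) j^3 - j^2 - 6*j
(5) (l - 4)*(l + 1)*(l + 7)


(1) = (-d + n)*(2*d + n)*(6*d + n)
(2) = c^3 + 10*c^2 + 25*c
(3) = z^3/3 - 26*z^2/9 + 11*z/9 + 40/9
(4) = j*(j - 3)*(j + 2)
(5) = l^3 + 4*l^2 - 25*l - 28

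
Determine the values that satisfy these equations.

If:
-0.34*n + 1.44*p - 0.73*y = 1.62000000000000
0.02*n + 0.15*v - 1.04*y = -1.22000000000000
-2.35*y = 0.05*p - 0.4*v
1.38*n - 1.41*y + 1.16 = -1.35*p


Then:
n = 2.12
p = 6.02
v = 51.65
y = 8.66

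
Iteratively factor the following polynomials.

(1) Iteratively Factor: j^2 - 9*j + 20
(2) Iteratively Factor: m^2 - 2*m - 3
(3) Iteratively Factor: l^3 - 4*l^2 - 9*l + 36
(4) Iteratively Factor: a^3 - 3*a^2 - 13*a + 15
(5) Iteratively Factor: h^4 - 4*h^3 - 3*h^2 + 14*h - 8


(1) = (j - 4)*(j - 5)
(2) = (m + 1)*(m - 3)
(3) = (l - 3)*(l^2 - l - 12) = (l - 4)*(l - 3)*(l + 3)
(4) = (a - 1)*(a^2 - 2*a - 15) = (a - 5)*(a - 1)*(a + 3)
(5) = (h - 1)*(h^3 - 3*h^2 - 6*h + 8) = (h - 1)^2*(h^2 - 2*h - 8) = (h - 4)*(h - 1)^2*(h + 2)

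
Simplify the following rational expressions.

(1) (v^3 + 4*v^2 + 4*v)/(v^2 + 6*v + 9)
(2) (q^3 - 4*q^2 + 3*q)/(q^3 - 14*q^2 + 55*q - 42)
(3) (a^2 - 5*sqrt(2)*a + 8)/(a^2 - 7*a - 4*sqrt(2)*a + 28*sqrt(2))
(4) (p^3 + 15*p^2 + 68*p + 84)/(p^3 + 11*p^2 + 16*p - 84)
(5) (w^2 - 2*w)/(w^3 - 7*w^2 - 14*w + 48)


(1) = (v^3 + 4*v^2 + 4*v)/(v^2 + 6*v + 9)
(2) = (q^2 - 3*q)/(q^2 - 13*q + 42)
(3) = (a - sqrt(2))/(a - 7)
(4) = (p + 2)/(p - 2)
(5) = w/(w^2 - 5*w - 24)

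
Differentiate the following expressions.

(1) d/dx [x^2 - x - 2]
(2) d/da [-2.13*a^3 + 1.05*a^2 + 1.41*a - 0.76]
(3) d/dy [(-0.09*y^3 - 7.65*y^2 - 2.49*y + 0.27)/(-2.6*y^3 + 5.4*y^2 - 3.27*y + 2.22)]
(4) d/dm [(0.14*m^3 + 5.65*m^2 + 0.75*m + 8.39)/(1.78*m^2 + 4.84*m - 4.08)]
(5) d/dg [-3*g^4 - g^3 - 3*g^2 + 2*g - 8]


(1) = 2*x - 1
(2) = -6.39*a^2 + 2.1*a + 1.41
(3) = (-20.376*y^4 - 12.3594*y^3 + 39.9681*y^2 - 36.882*y - 4.6449)/(6.76*y^6 - 28.08*y^5 + 46.164*y^4 - 46.86*y^3 + 34.6689*y^2 - 14.5188*y + 4.9284)
(4) = (0.2492*m^4 + 1.3552*m^3 + 24.2974*m^2 - 75.9724*m - 43.6676)/(3.1684*m^4 + 17.2304*m^3 + 8.9008*m^2 - 39.4944*m + 16.6464)
(5) = -12*g^3 - 3*g^2 - 6*g + 2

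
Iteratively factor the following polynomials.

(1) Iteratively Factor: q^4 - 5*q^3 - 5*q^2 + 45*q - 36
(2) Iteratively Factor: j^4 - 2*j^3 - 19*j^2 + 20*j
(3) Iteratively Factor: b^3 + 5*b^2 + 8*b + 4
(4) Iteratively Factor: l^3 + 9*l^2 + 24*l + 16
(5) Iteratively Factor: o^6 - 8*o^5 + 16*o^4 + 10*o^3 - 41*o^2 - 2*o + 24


(1) = (q + 3)*(q^3 - 8*q^2 + 19*q - 12) = (q - 4)*(q + 3)*(q^2 - 4*q + 3) = (q - 4)*(q - 1)*(q + 3)*(q - 3)
(2) = (j + 4)*(j^3 - 6*j^2 + 5*j) = (j - 1)*(j + 4)*(j^2 - 5*j) = (j - 5)*(j - 1)*(j + 4)*(j)
(3) = (b + 2)*(b^2 + 3*b + 2) = (b + 2)^2*(b + 1)
(4) = (l + 4)*(l^2 + 5*l + 4) = (l + 1)*(l + 4)*(l + 4)
(5) = (o - 1)*(o^5 - 7*o^4 + 9*o^3 + 19*o^2 - 22*o - 24) = (o - 1)*(o + 1)*(o^4 - 8*o^3 + 17*o^2 + 2*o - 24) = (o - 2)*(o - 1)*(o + 1)*(o^3 - 6*o^2 + 5*o + 12) = (o - 3)*(o - 2)*(o - 1)*(o + 1)*(o^2 - 3*o - 4) = (o - 4)*(o - 3)*(o - 2)*(o - 1)*(o + 1)*(o + 1)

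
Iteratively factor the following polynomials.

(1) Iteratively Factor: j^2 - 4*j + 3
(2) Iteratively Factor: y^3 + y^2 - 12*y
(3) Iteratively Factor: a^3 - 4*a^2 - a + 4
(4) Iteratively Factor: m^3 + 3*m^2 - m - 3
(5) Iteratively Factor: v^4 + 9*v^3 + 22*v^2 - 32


(1) = (j - 1)*(j - 3)
(2) = (y + 4)*(y^2 - 3*y) = (y - 3)*(y + 4)*(y)
(3) = (a + 1)*(a^2 - 5*a + 4) = (a - 1)*(a + 1)*(a - 4)
(4) = (m + 1)*(m^2 + 2*m - 3) = (m - 1)*(m + 1)*(m + 3)
(5) = (v + 4)*(v^3 + 5*v^2 + 2*v - 8) = (v + 4)^2*(v^2 + v - 2) = (v - 1)*(v + 4)^2*(v + 2)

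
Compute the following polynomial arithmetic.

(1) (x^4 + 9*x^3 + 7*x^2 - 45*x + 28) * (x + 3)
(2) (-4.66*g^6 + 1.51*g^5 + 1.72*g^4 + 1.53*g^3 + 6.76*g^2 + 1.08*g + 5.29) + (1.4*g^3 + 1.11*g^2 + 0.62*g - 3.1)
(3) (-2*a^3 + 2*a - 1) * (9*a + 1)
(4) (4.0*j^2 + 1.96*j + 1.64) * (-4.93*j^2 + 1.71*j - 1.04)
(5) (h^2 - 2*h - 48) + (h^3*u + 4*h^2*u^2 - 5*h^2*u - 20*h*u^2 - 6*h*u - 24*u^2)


(1) = x^5 + 12*x^4 + 34*x^3 - 24*x^2 - 107*x + 84
(2) = -4.66*g^6 + 1.51*g^5 + 1.72*g^4 + 2.93*g^3 + 7.87*g^2 + 1.7*g + 2.19
(3) = -18*a^4 - 2*a^3 + 18*a^2 - 7*a - 1
(4) = -19.72*j^4 - 2.8228*j^3 - 8.8936*j^2 + 0.766*j - 1.7056
(5) = h^3*u + 4*h^2*u^2 - 5*h^2*u + h^2 - 20*h*u^2 - 6*h*u - 2*h - 24*u^2 - 48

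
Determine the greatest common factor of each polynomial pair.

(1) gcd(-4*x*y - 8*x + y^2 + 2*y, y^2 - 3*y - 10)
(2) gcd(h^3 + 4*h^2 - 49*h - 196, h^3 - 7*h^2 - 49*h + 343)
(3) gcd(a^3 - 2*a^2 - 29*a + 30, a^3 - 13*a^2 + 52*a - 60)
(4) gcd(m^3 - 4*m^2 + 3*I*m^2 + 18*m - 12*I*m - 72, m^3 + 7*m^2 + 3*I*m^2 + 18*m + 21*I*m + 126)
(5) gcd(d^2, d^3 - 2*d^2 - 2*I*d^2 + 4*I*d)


(1) = y + 2
(2) = gcd((h - 7)*(h + 4)*(h + 7), (h - 7)^2*(h + 7)) = h^2 - 49
(3) = gcd((a - 6)*(a - 1)*(a + 5), (a - 6)*(a - 5)*(a - 2)) = a - 6
(4) = gcd((m - 4)*(m - 3*I)*(m + 6*I), (m + 7)*(m - 3*I)*(m + 6*I)) = m^2 + 3*I*m + 18
(5) = d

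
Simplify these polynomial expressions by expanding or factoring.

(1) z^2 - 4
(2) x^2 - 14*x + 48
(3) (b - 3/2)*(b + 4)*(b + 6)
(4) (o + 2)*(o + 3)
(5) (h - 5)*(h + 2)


(1) = (z - 2)*(z + 2)
(2) = (x - 8)*(x - 6)
(3) = b^3 + 17*b^2/2 + 9*b - 36
(4) = o^2 + 5*o + 6
(5) = h^2 - 3*h - 10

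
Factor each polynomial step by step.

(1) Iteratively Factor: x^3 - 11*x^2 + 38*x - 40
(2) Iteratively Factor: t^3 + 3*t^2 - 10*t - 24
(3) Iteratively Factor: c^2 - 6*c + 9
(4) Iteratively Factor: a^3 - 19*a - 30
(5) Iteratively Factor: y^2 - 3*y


(1) = (x - 2)*(x^2 - 9*x + 20) = (x - 4)*(x - 2)*(x - 5)
(2) = (t + 2)*(t^2 + t - 12) = (t - 3)*(t + 2)*(t + 4)
(3) = (c - 3)*(c - 3)
(4) = (a + 3)*(a^2 - 3*a - 10) = (a + 2)*(a + 3)*(a - 5)
(5) = (y)*(y - 3)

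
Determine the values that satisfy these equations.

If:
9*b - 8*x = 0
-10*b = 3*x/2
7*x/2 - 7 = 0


Then:
No Solution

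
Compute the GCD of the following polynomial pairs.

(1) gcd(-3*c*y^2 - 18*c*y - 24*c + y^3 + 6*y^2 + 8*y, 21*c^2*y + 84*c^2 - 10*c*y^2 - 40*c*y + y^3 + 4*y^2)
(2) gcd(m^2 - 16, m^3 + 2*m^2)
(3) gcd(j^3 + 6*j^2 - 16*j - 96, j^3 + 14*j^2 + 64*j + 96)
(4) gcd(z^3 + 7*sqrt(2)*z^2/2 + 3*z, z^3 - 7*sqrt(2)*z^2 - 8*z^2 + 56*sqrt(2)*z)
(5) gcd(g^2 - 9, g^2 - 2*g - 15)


(1) = -3*c*y - 12*c + y^2 + 4*y
(2) = 1
(3) = gcd((j - 4)*(j + 4)*(j + 6), (j + 4)^2*(j + 6)) = j^2 + 10*j + 24
(4) = gcd(z*(z + sqrt(2)/2)*(z + 3*sqrt(2)), z*(z - 8)*(z - 7*sqrt(2))) = z
(5) = g + 3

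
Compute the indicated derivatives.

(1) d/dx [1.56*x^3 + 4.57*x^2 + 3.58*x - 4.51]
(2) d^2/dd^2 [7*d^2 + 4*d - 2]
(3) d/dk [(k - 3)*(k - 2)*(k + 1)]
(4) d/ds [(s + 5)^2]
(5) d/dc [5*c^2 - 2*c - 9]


(1) = 4.68*x^2 + 9.14*x + 3.58
(2) = 14
(3) = 3*k^2 - 8*k + 1
(4) = 2*s + 10
(5) = 10*c - 2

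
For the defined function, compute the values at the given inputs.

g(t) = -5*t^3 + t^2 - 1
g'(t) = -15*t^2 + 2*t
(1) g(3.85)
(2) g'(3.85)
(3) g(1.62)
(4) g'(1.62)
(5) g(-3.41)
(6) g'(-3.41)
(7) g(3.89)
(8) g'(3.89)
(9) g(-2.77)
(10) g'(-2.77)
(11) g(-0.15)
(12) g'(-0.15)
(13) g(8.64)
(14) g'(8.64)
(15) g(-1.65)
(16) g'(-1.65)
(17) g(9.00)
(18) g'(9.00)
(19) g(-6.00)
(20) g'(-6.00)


(1) = -271.51
(2) = -214.64
(3) = -19.63
(4) = -36.13
(5) = 208.89
(6) = -181.24
(7) = -280.19
(8) = -219.20
(9) = 112.94
(10) = -120.63
(11) = -0.96
(12) = -0.64
(13) = -3151.21
(14) = -1102.46
(15) = 24.18
(16) = -44.14
(17) = -3565.00
(18) = -1197.00
(19) = 1115.00
(20) = -552.00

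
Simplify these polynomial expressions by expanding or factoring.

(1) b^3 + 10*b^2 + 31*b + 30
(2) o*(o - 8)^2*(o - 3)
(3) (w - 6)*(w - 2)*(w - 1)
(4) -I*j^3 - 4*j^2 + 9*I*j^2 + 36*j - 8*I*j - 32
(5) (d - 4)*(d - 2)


(1) = (b + 2)*(b + 3)*(b + 5)
(2) = o^4 - 19*o^3 + 112*o^2 - 192*o
(3) = w^3 - 9*w^2 + 20*w - 12
(4) = (j - 8)*(j - 4*I)*(-I*j + I)
(5) = d^2 - 6*d + 8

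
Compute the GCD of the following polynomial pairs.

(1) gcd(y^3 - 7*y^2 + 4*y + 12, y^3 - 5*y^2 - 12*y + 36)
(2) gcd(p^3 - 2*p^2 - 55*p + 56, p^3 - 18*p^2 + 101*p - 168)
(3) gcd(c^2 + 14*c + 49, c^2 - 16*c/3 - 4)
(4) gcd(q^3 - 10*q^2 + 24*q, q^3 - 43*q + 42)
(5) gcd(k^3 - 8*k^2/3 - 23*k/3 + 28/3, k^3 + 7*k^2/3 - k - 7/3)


(1) = y^2 - 8*y + 12
(2) = p - 8
(3) = gcd((c + 7)^2, (c - 6)*(c + 2/3)) = 1
(4) = q - 6
(5) = gcd((k - 4)*(k - 1)*(k + 7/3), (k - 1)*(k + 1)*(k + 7/3)) = k^2 + 4*k/3 - 7/3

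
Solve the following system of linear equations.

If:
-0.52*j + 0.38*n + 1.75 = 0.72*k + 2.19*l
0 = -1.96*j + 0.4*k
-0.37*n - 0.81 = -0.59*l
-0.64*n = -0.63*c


Then:
c = 1.01587301587302*n
j = -0.245402626113754*n - 0.310427413411938
k = -1.20247286795739*n - 1.5210943257185
l = 0.627118644067797*n + 1.3728813559322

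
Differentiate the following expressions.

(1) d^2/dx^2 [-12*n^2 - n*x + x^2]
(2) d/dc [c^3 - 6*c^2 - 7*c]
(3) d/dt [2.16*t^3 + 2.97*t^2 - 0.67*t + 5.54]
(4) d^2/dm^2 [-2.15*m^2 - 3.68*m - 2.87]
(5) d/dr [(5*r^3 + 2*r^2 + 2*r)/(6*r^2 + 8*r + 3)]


(1) = 2
(2) = 3*c^2 - 12*c - 7
(3) = 6.48*t^2 + 5.94*t - 0.67
(4) = -4.30000000000000
(5) = (30*r^4 + 80*r^3 + 49*r^2 + 12*r + 6)/(36*r^4 + 96*r^3 + 100*r^2 + 48*r + 9)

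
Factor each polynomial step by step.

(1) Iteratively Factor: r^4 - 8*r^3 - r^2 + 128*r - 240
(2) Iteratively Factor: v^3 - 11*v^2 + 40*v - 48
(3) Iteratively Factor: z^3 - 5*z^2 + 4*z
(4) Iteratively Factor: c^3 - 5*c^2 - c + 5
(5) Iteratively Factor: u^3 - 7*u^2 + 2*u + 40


(1) = (r - 5)*(r^3 - 3*r^2 - 16*r + 48) = (r - 5)*(r + 4)*(r^2 - 7*r + 12) = (r - 5)*(r - 4)*(r + 4)*(r - 3)
(2) = (v - 4)*(v^2 - 7*v + 12) = (v - 4)*(v - 3)*(v - 4)
(3) = (z)*(z^2 - 5*z + 4) = z*(z - 4)*(z - 1)
(4) = (c + 1)*(c^2 - 6*c + 5) = (c - 5)*(c + 1)*(c - 1)
(5) = (u - 5)*(u^2 - 2*u - 8) = (u - 5)*(u - 4)*(u + 2)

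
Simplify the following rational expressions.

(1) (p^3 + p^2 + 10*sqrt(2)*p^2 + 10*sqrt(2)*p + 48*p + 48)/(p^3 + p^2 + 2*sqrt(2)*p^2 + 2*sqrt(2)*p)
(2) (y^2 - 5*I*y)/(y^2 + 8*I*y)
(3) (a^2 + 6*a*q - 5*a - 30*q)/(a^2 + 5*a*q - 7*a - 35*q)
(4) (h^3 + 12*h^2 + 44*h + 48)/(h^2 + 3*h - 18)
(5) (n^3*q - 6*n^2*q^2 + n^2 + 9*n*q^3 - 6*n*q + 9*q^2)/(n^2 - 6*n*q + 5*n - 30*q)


(1) = (p^2 + 10*sqrt(2)*p + 48)/(p^2 + 2*sqrt(2)*p)
(2) = (y - 5*I)/(y + 8*I)
(3) = (a^2 + 6*a*q - 5*a - 30*q)/(a^2 + 5*a*q - 7*a - 35*q)
(4) = (h^2 + 6*h + 8)/(h - 3)
(5) = (-n^3*q + 6*n^2*q^2 - n^2 - 9*n*q^3 + 6*n*q - 9*q^2)/(-n^2 + 6*n*q - 5*n + 30*q)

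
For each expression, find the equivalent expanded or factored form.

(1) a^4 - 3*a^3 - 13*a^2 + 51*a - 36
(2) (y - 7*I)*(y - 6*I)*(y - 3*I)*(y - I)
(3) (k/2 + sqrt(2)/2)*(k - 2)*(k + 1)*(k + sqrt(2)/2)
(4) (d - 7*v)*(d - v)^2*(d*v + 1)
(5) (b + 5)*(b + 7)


(1) = (a - 3)^2*(a - 1)*(a + 4)
(2) = y^4 - 17*I*y^3 - 97*y^2 + 207*I*y + 126
(3) = k^4/2 - k^3/2 + 3*sqrt(2)*k^3/4 - 3*sqrt(2)*k^2/4 - k^2/2 - 3*sqrt(2)*k/2 - k/2 - 1
(4) = d^4*v - 9*d^3*v^2 + d^3 + 15*d^2*v^3 - 9*d^2*v - 7*d*v^4 + 15*d*v^2 - 7*v^3
(5) = b^2 + 12*b + 35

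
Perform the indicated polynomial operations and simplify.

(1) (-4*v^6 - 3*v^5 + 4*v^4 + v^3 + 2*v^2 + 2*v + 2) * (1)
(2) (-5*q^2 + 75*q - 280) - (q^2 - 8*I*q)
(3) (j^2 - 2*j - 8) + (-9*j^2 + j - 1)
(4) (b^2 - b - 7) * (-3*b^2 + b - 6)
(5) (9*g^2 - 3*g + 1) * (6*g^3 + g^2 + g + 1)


(1) = -4*v^6 - 3*v^5 + 4*v^4 + v^3 + 2*v^2 + 2*v + 2
(2) = -6*q^2 + 75*q + 8*I*q - 280
(3) = -8*j^2 - j - 9
(4) = -3*b^4 + 4*b^3 + 14*b^2 - b + 42
(5) = 54*g^5 - 9*g^4 + 12*g^3 + 7*g^2 - 2*g + 1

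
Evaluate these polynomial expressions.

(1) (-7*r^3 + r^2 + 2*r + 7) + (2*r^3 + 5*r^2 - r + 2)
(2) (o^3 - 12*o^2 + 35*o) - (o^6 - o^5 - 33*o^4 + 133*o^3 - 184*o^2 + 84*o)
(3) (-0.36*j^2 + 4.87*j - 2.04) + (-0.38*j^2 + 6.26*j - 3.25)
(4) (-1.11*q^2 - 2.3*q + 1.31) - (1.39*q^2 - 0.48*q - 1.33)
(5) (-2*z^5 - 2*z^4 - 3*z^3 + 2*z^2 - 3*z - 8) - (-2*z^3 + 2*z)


(1) = -5*r^3 + 6*r^2 + r + 9
(2) = -o^6 + o^5 + 33*o^4 - 132*o^3 + 172*o^2 - 49*o
(3) = -0.74*j^2 + 11.13*j - 5.29
(4) = -2.5*q^2 - 1.82*q + 2.64
(5) = -2*z^5 - 2*z^4 - z^3 + 2*z^2 - 5*z - 8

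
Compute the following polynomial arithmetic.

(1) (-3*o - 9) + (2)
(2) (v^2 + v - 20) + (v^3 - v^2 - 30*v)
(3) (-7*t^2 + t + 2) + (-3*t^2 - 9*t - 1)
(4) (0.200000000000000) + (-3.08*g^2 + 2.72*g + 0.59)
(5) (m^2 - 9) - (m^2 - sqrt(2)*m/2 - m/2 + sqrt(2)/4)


(1) = -3*o - 7
(2) = v^3 - 29*v - 20
(3) = -10*t^2 - 8*t + 1
(4) = -3.08*g^2 + 2.72*g + 0.79
(5) = m/2 + sqrt(2)*m/2 - 9 - sqrt(2)/4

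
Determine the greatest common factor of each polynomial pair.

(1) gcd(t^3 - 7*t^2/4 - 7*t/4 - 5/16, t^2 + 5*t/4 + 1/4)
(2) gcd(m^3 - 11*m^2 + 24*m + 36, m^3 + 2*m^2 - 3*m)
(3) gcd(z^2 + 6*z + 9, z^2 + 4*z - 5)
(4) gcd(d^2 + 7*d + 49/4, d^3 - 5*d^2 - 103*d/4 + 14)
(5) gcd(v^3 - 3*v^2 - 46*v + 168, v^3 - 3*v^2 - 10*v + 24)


(1) = gcd((t - 5/2)*(t + 1/4)*(t + 1/2), (t + 1/4)*(t + 1)) = t + 1/4
(2) = 1
(3) = gcd((z + 3)^2, (z - 1)*(z + 5)) = 1
(4) = d + 7/2
(5) = gcd((v - 6)*(v - 4)*(v + 7), (v - 4)*(v - 2)*(v + 3)) = v - 4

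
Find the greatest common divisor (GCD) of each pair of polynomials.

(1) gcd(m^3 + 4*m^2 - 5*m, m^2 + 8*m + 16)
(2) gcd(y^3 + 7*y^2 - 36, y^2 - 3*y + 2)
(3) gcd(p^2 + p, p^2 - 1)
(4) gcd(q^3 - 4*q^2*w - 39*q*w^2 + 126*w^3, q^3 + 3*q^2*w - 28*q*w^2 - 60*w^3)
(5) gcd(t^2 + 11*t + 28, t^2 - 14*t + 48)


(1) = 1
(2) = gcd((y - 2)*(y + 3)*(y + 6), (y - 2)*(y - 1)) = y - 2
(3) = p + 1
(4) = gcd((q - 7*w)*(q - 3*w)*(q + 6*w), (q - 5*w)*(q + 2*w)*(q + 6*w)) = q + 6*w
(5) = gcd((t + 4)*(t + 7), (t - 8)*(t - 6)) = 1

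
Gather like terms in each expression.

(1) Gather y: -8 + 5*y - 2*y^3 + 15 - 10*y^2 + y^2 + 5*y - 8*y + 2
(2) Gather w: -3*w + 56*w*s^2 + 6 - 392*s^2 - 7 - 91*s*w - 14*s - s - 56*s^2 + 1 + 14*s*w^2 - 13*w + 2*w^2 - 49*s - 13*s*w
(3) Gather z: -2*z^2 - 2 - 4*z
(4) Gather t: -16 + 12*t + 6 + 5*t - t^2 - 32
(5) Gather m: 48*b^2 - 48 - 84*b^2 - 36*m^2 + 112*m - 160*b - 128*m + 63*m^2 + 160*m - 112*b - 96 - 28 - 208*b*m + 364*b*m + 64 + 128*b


(1) = -2*y^3 - 9*y^2 + 2*y + 9
(2) = -448*s^2 - 64*s + w^2*(14*s + 2) + w*(56*s^2 - 104*s - 16)
(3) = -2*z^2 - 4*z - 2
(4) = -t^2 + 17*t - 42
(5) = -36*b^2 - 144*b + 27*m^2 + m*(156*b + 144) - 108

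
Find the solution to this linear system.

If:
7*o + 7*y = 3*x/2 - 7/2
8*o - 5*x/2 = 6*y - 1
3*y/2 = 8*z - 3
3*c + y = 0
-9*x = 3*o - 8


Then:
c = 1019/11538
o = -80/1923
x = 1736/1923
y = -1019/3846
z = 6673/20512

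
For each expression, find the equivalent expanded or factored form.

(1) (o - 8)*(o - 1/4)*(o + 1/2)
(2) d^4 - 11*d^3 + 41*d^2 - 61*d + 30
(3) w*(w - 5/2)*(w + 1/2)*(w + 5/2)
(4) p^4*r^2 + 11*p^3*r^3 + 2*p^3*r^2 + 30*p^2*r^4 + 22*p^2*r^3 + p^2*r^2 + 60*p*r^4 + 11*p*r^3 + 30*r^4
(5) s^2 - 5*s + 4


(1) = o^3 - 31*o^2/4 - 17*o/8 + 1
(2) = (d - 5)*(d - 3)*(d - 2)*(d - 1)
(3) = w^4 + w^3/2 - 25*w^2/4 - 25*w/8
(4) = (p + 5*r)*(p + 6*r)*(p*r + r)^2
(5) = (s - 4)*(s - 1)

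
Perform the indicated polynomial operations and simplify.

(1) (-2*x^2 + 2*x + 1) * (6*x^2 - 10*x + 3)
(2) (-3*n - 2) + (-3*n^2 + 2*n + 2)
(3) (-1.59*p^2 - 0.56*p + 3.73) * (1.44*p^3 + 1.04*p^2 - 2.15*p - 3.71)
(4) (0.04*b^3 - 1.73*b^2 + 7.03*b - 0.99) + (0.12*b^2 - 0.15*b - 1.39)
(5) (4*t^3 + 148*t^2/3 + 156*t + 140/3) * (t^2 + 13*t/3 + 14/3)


(1) = -12*x^4 + 32*x^3 - 20*x^2 - 4*x + 3
(2) = -3*n^2 - n
(3) = -2.2896*p^5 - 2.46*p^4 + 8.2073*p^3 + 10.9821*p^2 - 5.9419*p - 13.8383
(4) = 0.04*b^3 - 1.61*b^2 + 6.88*b - 2.38
(5) = 4*t^5 + 200*t^4/3 + 3496*t^3/9 + 8576*t^2/9 + 8372*t/9 + 1960/9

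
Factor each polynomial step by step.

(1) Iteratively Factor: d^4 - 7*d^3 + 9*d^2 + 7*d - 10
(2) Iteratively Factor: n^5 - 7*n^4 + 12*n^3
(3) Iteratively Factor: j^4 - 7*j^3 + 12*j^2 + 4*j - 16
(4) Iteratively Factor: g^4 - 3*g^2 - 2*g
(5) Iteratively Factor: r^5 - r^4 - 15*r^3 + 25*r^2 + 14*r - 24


(1) = (d - 2)*(d^3 - 5*d^2 - d + 5) = (d - 2)*(d + 1)*(d^2 - 6*d + 5) = (d - 5)*(d - 2)*(d + 1)*(d - 1)
(2) = (n - 4)*(n^4 - 3*n^3) = n*(n - 4)*(n^3 - 3*n^2) = n^2*(n - 4)*(n^2 - 3*n) = n^3*(n - 4)*(n - 3)
(3) = (j - 4)*(j^3 - 3*j^2 + 4) = (j - 4)*(j - 2)*(j^2 - j - 2) = (j - 4)*(j - 2)*(j + 1)*(j - 2)
(4) = (g + 1)*(g^3 - g^2 - 2*g) = (g - 2)*(g + 1)*(g^2 + g) = g*(g - 2)*(g + 1)*(g + 1)
(5) = (r + 4)*(r^4 - 5*r^3 + 5*r^2 + 5*r - 6) = (r - 1)*(r + 4)*(r^3 - 4*r^2 + r + 6) = (r - 3)*(r - 1)*(r + 4)*(r^2 - r - 2) = (r - 3)*(r - 1)*(r + 1)*(r + 4)*(r - 2)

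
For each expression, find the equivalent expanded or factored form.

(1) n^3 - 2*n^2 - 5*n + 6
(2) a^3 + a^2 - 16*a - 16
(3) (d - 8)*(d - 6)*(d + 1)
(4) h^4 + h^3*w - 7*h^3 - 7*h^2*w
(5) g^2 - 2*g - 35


(1) = (n - 3)*(n - 1)*(n + 2)
(2) = (a - 4)*(a + 1)*(a + 4)
(3) = d^3 - 13*d^2 + 34*d + 48
(4) = h^2*(h - 7)*(h + w)
(5) = (g - 7)*(g + 5)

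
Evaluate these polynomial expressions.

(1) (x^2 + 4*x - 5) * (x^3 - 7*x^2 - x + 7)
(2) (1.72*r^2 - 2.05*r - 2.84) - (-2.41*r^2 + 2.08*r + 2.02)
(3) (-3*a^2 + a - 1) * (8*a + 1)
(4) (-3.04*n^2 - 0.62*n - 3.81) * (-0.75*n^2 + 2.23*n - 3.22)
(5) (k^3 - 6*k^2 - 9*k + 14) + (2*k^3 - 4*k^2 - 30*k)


(1) = x^5 - 3*x^4 - 34*x^3 + 38*x^2 + 33*x - 35
(2) = 4.13*r^2 - 4.13*r - 4.86
(3) = -24*a^3 + 5*a^2 - 7*a - 1
(4) = 2.28*n^4 - 6.3142*n^3 + 11.2637*n^2 - 6.4999*n + 12.2682
(5) = 3*k^3 - 10*k^2 - 39*k + 14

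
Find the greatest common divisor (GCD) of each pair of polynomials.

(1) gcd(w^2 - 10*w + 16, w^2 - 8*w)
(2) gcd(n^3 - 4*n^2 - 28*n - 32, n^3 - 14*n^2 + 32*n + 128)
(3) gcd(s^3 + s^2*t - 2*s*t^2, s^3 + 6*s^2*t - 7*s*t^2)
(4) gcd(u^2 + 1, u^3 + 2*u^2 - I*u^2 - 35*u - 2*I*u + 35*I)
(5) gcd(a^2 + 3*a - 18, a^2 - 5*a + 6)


(1) = w - 8
(2) = n^2 - 6*n - 16
(3) = s^2 - s*t
(4) = u - I
(5) = a - 3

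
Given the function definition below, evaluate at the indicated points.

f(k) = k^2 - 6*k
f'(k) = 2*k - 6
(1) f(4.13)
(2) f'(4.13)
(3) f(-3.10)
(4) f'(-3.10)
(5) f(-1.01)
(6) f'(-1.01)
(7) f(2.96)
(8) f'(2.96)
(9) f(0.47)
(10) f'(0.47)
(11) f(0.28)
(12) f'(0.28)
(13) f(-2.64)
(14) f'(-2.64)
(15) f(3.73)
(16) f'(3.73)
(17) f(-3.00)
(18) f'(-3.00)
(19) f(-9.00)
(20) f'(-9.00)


(1) = -7.72
(2) = 2.26
(3) = 28.21
(4) = -12.20
(5) = 7.08
(6) = -8.02
(7) = -9.00
(8) = -0.08
(9) = -2.60
(10) = -5.06
(11) = -1.60
(12) = -5.44
(13) = 22.81
(14) = -11.28
(15) = -8.47
(16) = 1.46
(17) = 27.00
(18) = -12.00
(19) = 135.00
(20) = -24.00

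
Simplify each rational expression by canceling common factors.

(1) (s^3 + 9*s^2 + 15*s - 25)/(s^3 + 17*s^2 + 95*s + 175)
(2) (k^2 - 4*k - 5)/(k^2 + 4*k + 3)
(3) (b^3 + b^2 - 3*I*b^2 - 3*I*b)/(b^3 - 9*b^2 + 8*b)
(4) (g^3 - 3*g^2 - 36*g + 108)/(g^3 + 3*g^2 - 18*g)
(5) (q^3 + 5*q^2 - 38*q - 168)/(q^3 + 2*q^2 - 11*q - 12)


(1) = (s - 1)/(s + 7)
(2) = (k - 5)/(k + 3)
(3) = (b^2 + b*(1 - 3*I) - 3*I)/(b^2 - 9*b + 8)
(4) = (g - 6)/g
(5) = (q^2 + q - 42)/(q^2 - 2*q - 3)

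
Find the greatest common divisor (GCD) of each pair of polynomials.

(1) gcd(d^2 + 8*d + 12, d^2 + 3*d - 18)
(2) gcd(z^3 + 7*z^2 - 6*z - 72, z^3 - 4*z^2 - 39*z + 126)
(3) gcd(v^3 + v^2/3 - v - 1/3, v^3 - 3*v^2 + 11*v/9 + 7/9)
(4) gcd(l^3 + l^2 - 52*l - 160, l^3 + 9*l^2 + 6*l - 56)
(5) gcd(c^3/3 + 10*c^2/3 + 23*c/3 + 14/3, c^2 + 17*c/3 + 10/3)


(1) = d + 6
(2) = gcd((z - 3)*(z + 4)*(z + 6), (z - 7)*(z - 3)*(z + 6)) = z^2 + 3*z - 18
(3) = v^2 - 2*v/3 - 1/3
(4) = l + 4
(5) = 1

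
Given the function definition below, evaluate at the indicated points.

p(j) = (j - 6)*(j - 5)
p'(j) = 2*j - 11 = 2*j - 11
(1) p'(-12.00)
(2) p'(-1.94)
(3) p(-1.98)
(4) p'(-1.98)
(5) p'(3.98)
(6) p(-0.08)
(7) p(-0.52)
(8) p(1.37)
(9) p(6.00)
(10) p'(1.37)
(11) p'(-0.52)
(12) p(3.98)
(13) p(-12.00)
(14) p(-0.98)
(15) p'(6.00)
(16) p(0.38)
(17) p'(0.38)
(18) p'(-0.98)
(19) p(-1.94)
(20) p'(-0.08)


(1) = -35.00
(2) = -14.88
(3) = 55.70
(4) = -14.96
(5) = -3.04
(6) = 30.89
(7) = 35.99
(8) = 16.81
(9) = 0.00
(10) = -8.26
(11) = -12.04
(12) = 2.06
(13) = 306.00
(14) = 41.74
(15) = 1.00
(16) = 25.96
(17) = -10.24
(18) = -12.96
(19) = 55.10
(20) = -11.16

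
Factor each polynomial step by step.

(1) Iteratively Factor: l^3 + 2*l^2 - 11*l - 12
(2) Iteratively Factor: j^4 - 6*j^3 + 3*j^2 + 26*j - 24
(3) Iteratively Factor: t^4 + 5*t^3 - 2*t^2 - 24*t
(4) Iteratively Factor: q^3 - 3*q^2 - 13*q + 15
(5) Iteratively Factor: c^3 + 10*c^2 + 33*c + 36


(1) = (l - 3)*(l^2 + 5*l + 4) = (l - 3)*(l + 1)*(l + 4)
(2) = (j - 3)*(j^3 - 3*j^2 - 6*j + 8) = (j - 3)*(j + 2)*(j^2 - 5*j + 4) = (j - 4)*(j - 3)*(j + 2)*(j - 1)
(3) = (t + 3)*(t^3 + 2*t^2 - 8*t) = t*(t + 3)*(t^2 + 2*t - 8) = t*(t + 3)*(t + 4)*(t - 2)
(4) = (q - 5)*(q^2 + 2*q - 3) = (q - 5)*(q - 1)*(q + 3)
(5) = (c + 3)*(c^2 + 7*c + 12) = (c + 3)*(c + 4)*(c + 3)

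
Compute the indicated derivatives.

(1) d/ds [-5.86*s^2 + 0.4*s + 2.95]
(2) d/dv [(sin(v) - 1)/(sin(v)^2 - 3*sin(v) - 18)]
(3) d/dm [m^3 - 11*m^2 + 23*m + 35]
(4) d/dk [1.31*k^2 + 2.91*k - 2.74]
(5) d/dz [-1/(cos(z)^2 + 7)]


(1) = 0.4 - 11.72*s
(2) = (2*sin(v) + cos(v)^2 - 22)*cos(v)/((sin(v) - 6)^2*(sin(v) + 3)^2)
(3) = 3*m^2 - 22*m + 23
(4) = 2.62*k + 2.91
(5) = -4*sin(2*z)/(cos(2*z) + 15)^2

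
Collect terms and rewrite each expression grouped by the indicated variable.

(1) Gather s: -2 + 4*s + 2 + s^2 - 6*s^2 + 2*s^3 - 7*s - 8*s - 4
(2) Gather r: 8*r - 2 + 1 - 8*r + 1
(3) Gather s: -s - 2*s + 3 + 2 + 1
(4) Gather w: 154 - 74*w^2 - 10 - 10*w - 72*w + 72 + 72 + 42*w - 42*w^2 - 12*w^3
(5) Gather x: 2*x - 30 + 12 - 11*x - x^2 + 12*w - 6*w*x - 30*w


(1) = 2*s^3 - 5*s^2 - 11*s - 4
(2) = 0
(3) = 6 - 3*s
(4) = -12*w^3 - 116*w^2 - 40*w + 288
(5) = -18*w - x^2 + x*(-6*w - 9) - 18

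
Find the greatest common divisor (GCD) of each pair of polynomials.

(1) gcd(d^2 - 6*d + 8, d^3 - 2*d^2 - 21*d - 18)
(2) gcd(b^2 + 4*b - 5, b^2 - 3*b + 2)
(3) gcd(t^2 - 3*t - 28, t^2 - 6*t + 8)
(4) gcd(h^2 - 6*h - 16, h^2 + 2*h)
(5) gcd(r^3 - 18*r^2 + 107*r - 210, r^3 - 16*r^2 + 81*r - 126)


(1) = gcd((d - 4)*(d - 2), (d - 6)*(d + 1)*(d + 3)) = 1
(2) = gcd((b - 1)*(b + 5), (b - 2)*(b - 1)) = b - 1
(3) = 1
(4) = h + 2
(5) = gcd((r - 7)*(r - 6)*(r - 5), (r - 7)*(r - 6)*(r - 3)) = r^2 - 13*r + 42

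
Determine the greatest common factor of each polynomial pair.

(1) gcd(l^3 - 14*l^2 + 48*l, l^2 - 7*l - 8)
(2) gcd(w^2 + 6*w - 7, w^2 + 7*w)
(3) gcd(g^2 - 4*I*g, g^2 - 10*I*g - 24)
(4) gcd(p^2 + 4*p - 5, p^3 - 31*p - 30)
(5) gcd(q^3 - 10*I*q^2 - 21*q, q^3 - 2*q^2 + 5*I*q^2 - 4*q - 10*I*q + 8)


(1) = gcd(l*(l - 8)*(l - 6), (l - 8)*(l + 1)) = l - 8
(2) = w + 7
(3) = g - 4*I
(4) = gcd((p - 1)*(p + 5), (p - 6)*(p + 1)*(p + 5)) = p + 5
(5) = gcd(q*(q - 7*I)*(q - 3*I), (q - 2)*(q + I)*(q + 4*I)) = 1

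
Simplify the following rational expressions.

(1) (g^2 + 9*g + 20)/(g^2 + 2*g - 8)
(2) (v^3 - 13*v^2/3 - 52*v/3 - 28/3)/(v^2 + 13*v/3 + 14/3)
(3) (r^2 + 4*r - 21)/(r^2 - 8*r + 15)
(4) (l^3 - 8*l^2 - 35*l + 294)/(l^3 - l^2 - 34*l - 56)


(1) = (g + 5)/(g - 2)
(2) = (3*v^2 - 19*v - 14)/(3*v + 7)
(3) = (r + 7)/(r - 5)
(4) = (l^2 - l - 42)/(l^2 + 6*l + 8)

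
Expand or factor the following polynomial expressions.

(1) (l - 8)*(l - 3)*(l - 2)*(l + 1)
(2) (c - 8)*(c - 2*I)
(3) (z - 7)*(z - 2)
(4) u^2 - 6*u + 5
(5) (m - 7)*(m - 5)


(1) = l^4 - 12*l^3 + 33*l^2 - 2*l - 48
(2) = c^2 - 8*c - 2*I*c + 16*I
(3) = z^2 - 9*z + 14
(4) = (u - 5)*(u - 1)
(5) = m^2 - 12*m + 35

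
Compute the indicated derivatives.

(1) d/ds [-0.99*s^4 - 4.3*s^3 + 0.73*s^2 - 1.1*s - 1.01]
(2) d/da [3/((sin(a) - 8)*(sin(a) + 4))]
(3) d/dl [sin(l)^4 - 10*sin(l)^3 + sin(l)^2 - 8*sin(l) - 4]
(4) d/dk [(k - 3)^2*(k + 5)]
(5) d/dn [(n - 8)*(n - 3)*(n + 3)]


(1) = -3.96*s^3 - 12.9*s^2 + 1.46*s - 1.1
(2) = 6*(2 - sin(a))*cos(a)/((sin(a) - 8)^2*(sin(a) + 4)^2)
(3) = 2*(2*sin(l)^3 - 15*sin(l)^2 + sin(l) - 4)*cos(l)
(4) = (k - 3)*(3*k + 7)
(5) = 3*n^2 - 16*n - 9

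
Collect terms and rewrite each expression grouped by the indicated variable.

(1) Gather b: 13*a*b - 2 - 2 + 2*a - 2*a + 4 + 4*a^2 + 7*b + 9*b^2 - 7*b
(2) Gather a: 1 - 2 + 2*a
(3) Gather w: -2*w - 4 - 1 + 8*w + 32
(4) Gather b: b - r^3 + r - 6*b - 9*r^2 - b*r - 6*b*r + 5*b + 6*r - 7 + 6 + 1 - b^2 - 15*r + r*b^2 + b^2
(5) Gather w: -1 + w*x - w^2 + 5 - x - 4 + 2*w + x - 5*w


(1) = 4*a^2 + 13*a*b + 9*b^2
(2) = 2*a - 1
(3) = 6*w + 27
(4) = b^2*r - 7*b*r - r^3 - 9*r^2 - 8*r
(5) = -w^2 + w*(x - 3)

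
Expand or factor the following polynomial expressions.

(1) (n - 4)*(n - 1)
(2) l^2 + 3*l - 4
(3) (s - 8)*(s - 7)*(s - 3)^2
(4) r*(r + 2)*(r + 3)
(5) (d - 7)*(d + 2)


(1) = n^2 - 5*n + 4
(2) = (l - 1)*(l + 4)
(3) = s^4 - 21*s^3 + 155*s^2 - 471*s + 504
(4) = r^3 + 5*r^2 + 6*r
(5) = d^2 - 5*d - 14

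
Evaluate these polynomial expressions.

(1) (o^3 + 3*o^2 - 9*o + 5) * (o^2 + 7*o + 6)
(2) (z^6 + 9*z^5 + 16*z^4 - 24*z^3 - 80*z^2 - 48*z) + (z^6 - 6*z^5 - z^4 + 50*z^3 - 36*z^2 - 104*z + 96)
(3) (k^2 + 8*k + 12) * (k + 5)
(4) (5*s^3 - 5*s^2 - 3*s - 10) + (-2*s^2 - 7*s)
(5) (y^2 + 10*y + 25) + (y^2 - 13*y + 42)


(1) = o^5 + 10*o^4 + 18*o^3 - 40*o^2 - 19*o + 30
(2) = 2*z^6 + 3*z^5 + 15*z^4 + 26*z^3 - 116*z^2 - 152*z + 96
(3) = k^3 + 13*k^2 + 52*k + 60
(4) = 5*s^3 - 7*s^2 - 10*s - 10
(5) = 2*y^2 - 3*y + 67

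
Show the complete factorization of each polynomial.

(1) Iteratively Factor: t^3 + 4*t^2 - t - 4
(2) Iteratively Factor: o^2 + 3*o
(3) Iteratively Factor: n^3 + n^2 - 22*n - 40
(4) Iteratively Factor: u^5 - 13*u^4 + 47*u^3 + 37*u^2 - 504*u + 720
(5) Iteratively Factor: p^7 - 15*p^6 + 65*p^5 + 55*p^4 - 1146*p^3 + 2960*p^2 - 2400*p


(1) = (t + 1)*(t^2 + 3*t - 4) = (t - 1)*(t + 1)*(t + 4)
(2) = (o + 3)*(o)
(3) = (n + 4)*(n^2 - 3*n - 10) = (n - 5)*(n + 4)*(n + 2)
(4) = (u - 4)*(u^4 - 9*u^3 + 11*u^2 + 81*u - 180) = (u - 4)*(u + 3)*(u^3 - 12*u^2 + 47*u - 60) = (u - 4)^2*(u + 3)*(u^2 - 8*u + 15) = (u - 4)^2*(u - 3)*(u + 3)*(u - 5)
(5) = (p - 2)*(p^6 - 13*p^5 + 39*p^4 + 133*p^3 - 880*p^2 + 1200*p) = p*(p - 2)*(p^5 - 13*p^4 + 39*p^3 + 133*p^2 - 880*p + 1200) = p*(p - 3)*(p - 2)*(p^4 - 10*p^3 + 9*p^2 + 160*p - 400) = p*(p - 3)*(p - 2)*(p + 4)*(p^3 - 14*p^2 + 65*p - 100) = p*(p - 4)*(p - 3)*(p - 2)*(p + 4)*(p^2 - 10*p + 25) = p*(p - 5)*(p - 4)*(p - 3)*(p - 2)*(p + 4)*(p - 5)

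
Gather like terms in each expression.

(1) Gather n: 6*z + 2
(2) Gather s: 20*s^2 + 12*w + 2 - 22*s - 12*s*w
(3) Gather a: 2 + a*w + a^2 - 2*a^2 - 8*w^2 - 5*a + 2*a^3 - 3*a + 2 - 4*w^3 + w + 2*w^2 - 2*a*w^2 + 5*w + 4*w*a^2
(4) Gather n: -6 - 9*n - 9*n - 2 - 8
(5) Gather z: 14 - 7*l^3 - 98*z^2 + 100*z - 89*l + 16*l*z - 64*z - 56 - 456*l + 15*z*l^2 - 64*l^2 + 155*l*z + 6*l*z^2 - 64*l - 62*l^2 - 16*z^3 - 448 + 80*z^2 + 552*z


(1) = 6*z + 2
(2) = 20*s^2 + s*(-12*w - 22) + 12*w + 2
(3) = 2*a^3 + a^2*(4*w - 1) + a*(-2*w^2 + w - 8) - 4*w^3 - 6*w^2 + 6*w + 4
(4) = -18*n - 16
(5) = -7*l^3 - 126*l^2 - 609*l - 16*z^3 + z^2*(6*l - 18) + z*(15*l^2 + 171*l + 588) - 490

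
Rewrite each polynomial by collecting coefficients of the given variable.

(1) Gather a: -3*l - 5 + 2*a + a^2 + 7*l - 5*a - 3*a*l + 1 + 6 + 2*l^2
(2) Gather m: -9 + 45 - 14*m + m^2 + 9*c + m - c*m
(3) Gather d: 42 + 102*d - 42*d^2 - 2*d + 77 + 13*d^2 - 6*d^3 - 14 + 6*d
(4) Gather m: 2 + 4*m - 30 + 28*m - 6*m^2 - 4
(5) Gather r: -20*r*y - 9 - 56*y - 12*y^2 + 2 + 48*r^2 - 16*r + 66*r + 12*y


(1) = a^2 + a*(-3*l - 3) + 2*l^2 + 4*l + 2
(2) = 9*c + m^2 + m*(-c - 13) + 36
(3) = -6*d^3 - 29*d^2 + 106*d + 105
(4) = -6*m^2 + 32*m - 32
(5) = 48*r^2 + r*(50 - 20*y) - 12*y^2 - 44*y - 7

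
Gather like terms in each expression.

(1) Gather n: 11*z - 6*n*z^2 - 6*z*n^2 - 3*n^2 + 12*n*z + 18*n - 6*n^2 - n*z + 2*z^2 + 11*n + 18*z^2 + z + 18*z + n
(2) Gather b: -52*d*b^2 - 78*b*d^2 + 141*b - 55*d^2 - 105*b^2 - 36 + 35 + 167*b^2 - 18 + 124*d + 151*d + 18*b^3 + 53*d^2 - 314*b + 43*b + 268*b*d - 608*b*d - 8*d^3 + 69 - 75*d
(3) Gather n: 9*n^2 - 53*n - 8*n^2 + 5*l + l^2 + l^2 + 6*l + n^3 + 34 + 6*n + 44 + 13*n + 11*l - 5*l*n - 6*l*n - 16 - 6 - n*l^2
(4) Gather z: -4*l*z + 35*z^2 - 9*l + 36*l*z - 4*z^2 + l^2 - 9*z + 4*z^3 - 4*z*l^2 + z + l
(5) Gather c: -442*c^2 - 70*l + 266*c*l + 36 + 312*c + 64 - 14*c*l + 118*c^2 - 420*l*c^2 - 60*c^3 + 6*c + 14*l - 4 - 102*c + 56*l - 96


(1) = n^2*(-6*z - 9) + n*(-6*z^2 + 11*z + 30) + 20*z^2 + 30*z
(2) = 18*b^3 + b^2*(62 - 52*d) + b*(-78*d^2 - 340*d - 130) - 8*d^3 - 2*d^2 + 200*d + 50
(3) = 2*l^2 + 22*l + n^3 + n^2 + n*(-l^2 - 11*l - 34) + 56
(4) = l^2 - 8*l + 4*z^3 + 31*z^2 + z*(-4*l^2 + 32*l - 8)
(5) = -60*c^3 + c^2*(-420*l - 324) + c*(252*l + 216)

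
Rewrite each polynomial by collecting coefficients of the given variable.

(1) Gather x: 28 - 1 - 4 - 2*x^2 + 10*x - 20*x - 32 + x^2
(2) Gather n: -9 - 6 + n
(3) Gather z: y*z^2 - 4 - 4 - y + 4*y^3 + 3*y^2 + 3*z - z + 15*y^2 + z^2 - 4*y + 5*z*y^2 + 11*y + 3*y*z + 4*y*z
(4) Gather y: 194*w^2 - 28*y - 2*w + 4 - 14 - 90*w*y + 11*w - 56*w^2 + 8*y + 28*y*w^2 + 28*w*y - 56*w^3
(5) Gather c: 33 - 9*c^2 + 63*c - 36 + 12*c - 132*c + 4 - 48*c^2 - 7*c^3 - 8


(1) = -x^2 - 10*x - 9
(2) = n - 15
(3) = 4*y^3 + 18*y^2 + 6*y + z^2*(y + 1) + z*(5*y^2 + 7*y + 2) - 8
(4) = -56*w^3 + 138*w^2 + 9*w + y*(28*w^2 - 62*w - 20) - 10
(5) = -7*c^3 - 57*c^2 - 57*c - 7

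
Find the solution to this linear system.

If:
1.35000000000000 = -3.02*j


Then:
j = -0.45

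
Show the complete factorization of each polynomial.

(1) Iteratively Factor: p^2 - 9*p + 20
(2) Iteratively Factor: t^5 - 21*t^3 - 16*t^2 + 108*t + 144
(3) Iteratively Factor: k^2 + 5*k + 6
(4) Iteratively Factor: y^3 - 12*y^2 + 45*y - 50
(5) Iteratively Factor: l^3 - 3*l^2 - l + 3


(1) = (p - 4)*(p - 5)
(2) = (t + 2)*(t^4 - 2*t^3 - 17*t^2 + 18*t + 72) = (t - 3)*(t + 2)*(t^3 + t^2 - 14*t - 24) = (t - 3)*(t + 2)*(t + 3)*(t^2 - 2*t - 8) = (t - 3)*(t + 2)^2*(t + 3)*(t - 4)
(3) = (k + 2)*(k + 3)
(4) = (y - 2)*(y^2 - 10*y + 25) = (y - 5)*(y - 2)*(y - 5)
(5) = (l + 1)*(l^2 - 4*l + 3) = (l - 1)*(l + 1)*(l - 3)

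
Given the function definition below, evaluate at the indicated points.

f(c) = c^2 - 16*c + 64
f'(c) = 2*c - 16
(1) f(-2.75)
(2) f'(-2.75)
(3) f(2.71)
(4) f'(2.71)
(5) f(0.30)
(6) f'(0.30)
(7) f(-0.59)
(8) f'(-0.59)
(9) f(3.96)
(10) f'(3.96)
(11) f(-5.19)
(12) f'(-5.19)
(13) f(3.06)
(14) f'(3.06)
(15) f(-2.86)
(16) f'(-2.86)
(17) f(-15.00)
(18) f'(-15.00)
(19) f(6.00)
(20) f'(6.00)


(1) = 115.56
(2) = -21.50
(3) = 27.98
(4) = -10.58
(5) = 59.29
(6) = -15.40
(7) = 73.79
(8) = -17.18
(9) = 16.32
(10) = -8.08
(11) = 173.98
(12) = -26.38
(13) = 24.40
(14) = -9.88
(15) = 117.94
(16) = -21.72
(17) = 529.00
(18) = -46.00
(19) = 4.00
(20) = -4.00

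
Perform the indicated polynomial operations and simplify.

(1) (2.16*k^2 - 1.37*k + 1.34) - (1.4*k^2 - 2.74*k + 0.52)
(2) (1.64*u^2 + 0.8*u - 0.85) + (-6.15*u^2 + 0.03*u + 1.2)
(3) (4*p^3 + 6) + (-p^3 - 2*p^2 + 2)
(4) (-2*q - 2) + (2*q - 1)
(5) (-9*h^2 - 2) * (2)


(1) = 0.76*k^2 + 1.37*k + 0.82
(2) = -4.51*u^2 + 0.83*u + 0.35
(3) = 3*p^3 - 2*p^2 + 8
(4) = -3
(5) = -18*h^2 - 4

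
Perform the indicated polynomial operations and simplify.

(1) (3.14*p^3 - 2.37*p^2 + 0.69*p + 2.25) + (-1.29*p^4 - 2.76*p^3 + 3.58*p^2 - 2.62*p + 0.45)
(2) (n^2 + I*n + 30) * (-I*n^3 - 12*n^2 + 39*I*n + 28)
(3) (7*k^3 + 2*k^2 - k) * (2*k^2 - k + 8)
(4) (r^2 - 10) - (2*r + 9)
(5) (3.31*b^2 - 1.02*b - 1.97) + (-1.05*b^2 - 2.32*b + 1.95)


(1) = -1.29*p^4 + 0.38*p^3 + 1.21*p^2 - 1.93*p + 2.7
(2) = -I*n^5 - 11*n^4 - 3*I*n^3 - 371*n^2 + 1198*I*n + 840
(3) = 14*k^5 - 3*k^4 + 52*k^3 + 17*k^2 - 8*k
(4) = r^2 - 2*r - 19
(5) = 2.26*b^2 - 3.34*b - 0.02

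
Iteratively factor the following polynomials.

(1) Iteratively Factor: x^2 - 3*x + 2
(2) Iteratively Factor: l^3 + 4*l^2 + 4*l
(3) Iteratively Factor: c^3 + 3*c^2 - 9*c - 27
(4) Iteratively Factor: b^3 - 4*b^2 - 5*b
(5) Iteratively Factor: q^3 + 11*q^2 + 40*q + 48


(1) = (x - 2)*(x - 1)
(2) = (l + 2)*(l^2 + 2*l) = l*(l + 2)*(l + 2)
(3) = (c + 3)*(c^2 - 9) = (c + 3)^2*(c - 3)
(4) = (b - 5)*(b^2 + b) = b*(b - 5)*(b + 1)
(5) = (q + 4)*(q^2 + 7*q + 12) = (q + 4)^2*(q + 3)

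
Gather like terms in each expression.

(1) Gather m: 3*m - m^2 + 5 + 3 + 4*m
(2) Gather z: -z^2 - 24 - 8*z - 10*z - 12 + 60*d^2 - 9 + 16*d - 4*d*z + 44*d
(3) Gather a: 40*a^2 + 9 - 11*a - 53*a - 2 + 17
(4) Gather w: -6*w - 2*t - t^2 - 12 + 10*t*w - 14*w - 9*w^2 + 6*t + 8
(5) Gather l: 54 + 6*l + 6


(1) = -m^2 + 7*m + 8
(2) = 60*d^2 + 60*d - z^2 + z*(-4*d - 18) - 45
(3) = 40*a^2 - 64*a + 24
(4) = -t^2 + 4*t - 9*w^2 + w*(10*t - 20) - 4
(5) = 6*l + 60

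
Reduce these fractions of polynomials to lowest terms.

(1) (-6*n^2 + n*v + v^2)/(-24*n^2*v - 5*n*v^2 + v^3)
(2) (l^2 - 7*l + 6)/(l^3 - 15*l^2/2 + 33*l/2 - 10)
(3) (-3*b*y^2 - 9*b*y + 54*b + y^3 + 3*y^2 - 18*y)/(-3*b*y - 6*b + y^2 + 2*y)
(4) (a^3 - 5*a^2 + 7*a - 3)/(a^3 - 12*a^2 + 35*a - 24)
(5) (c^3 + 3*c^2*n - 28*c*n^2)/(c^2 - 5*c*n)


(1) = (-2*n + v)/(-8*n*v + v^2)
(2) = (2*l - 12)/(2*l^2 - 13*l + 20)
(3) = (y^2 + 3*y - 18)/(y + 2)
(4) = (a - 1)/(a - 8)
(5) = (c^2 + 3*c*n - 28*n^2)/(c - 5*n)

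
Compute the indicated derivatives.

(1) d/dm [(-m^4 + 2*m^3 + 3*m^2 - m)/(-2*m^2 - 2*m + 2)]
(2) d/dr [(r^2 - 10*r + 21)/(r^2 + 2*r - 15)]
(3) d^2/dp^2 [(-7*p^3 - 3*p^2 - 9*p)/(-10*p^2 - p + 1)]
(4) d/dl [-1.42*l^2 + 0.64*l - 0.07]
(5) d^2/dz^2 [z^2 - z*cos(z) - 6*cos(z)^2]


(1) = (m^5 + m^4/2 - 4*m^3 + m^2 + 3*m - 1/2)/(m^4 + 2*m^3 - m^2 - 2*m + 1)
(2) = 12/(r^2 + 10*r + 25)
(3) = 2*(947*p^3 + 69*p^2 + 291*p + 12)/(1000*p^6 + 300*p^5 - 270*p^4 - 59*p^3 + 27*p^2 + 3*p - 1)
(4) = 0.64 - 2.84*l
(5) = z*cos(z) - 24*sin(z)^2 + 2*sin(z) + 14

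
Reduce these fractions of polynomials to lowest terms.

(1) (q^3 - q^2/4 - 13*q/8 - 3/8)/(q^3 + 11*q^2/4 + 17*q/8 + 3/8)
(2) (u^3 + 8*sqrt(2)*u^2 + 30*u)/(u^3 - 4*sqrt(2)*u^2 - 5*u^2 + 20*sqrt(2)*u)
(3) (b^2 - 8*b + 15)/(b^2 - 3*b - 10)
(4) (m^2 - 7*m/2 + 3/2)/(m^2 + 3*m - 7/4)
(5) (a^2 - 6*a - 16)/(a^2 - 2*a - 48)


(1) = (2*q - 3)/(2*q + 3)
(2) = (u^2 + 8*sqrt(2)*u + 30)/(u^2 + u*(-4*sqrt(2) - 5) + 20*sqrt(2))
(3) = (b - 3)/(b + 2)
(4) = (2*m - 6)/(2*m + 7)
(5) = (a + 2)/(a + 6)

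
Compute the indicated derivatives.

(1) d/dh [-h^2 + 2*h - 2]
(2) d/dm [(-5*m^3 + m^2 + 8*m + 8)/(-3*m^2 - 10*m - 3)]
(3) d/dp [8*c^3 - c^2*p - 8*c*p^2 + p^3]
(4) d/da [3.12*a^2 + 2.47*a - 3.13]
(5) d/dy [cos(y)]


(1) = 2 - 2*h
(2) = (15*m^4 + 100*m^3 + 59*m^2 + 42*m + 56)/(9*m^4 + 60*m^3 + 118*m^2 + 60*m + 9)
(3) = -c^2 - 16*c*p + 3*p^2
(4) = 6.24*a + 2.47
(5) = -sin(y)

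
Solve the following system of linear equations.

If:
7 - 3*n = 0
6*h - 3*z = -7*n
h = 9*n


Then:
h = 21
n = 7/3
z = 427/9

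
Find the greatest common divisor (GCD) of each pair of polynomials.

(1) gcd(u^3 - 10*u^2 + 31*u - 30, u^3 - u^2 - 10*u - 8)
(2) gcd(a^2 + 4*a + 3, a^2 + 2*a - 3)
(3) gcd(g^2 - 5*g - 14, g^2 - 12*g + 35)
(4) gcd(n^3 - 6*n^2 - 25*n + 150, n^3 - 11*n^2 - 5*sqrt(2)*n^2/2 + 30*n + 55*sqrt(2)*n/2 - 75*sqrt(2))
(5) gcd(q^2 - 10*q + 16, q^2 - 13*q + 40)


(1) = 1
(2) = a + 3
(3) = gcd((g - 7)*(g + 2), (g - 7)*(g - 5)) = g - 7
(4) = gcd((n - 6)*(n - 5)*(n + 5), (n - 6)*(n - 5)*(n - 5*sqrt(2)/2)) = n^2 - 11*n + 30
(5) = gcd((q - 8)*(q - 2), (q - 8)*(q - 5)) = q - 8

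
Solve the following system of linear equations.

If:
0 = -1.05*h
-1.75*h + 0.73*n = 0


Then:
h = 0.00
n = 0.00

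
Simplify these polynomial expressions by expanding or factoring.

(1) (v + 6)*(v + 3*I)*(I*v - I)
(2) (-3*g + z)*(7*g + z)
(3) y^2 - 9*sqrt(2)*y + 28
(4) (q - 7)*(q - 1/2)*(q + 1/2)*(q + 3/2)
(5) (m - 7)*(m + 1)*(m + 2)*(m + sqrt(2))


(1) = I*v^3 - 3*v^2 + 5*I*v^2 - 15*v - 6*I*v + 18
(2) = -21*g^2 + 4*g*z + z^2
(3) = (y - 7*sqrt(2))*(y - 2*sqrt(2))
(4) = q^4 - 11*q^3/2 - 43*q^2/4 + 11*q/8 + 21/8
(5) = m^4 - 4*m^3 + sqrt(2)*m^3 - 19*m^2 - 4*sqrt(2)*m^2 - 19*sqrt(2)*m - 14*m - 14*sqrt(2)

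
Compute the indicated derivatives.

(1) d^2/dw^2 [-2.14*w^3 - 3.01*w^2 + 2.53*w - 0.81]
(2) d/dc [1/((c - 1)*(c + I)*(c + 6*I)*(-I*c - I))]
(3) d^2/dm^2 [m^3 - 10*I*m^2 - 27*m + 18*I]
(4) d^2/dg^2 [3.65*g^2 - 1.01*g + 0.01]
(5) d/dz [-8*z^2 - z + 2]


(1) = -12.84*w - 6.02
(2) = (-4*I*c^3 + 21*c^2 + 14*I*c - 7)/(c^8 + 14*I*c^7 - 63*c^6 - 112*I*c^5 + 159*c^4 + 182*I*c^3 - 133*c^2 - 84*I*c + 36)
(3) = 6*m - 20*I
(4) = 7.30000000000000
(5) = -16*z - 1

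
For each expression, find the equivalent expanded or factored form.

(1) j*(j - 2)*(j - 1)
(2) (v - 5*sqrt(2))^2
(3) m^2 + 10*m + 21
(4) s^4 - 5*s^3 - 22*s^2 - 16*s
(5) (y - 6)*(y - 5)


(1) = j^3 - 3*j^2 + 2*j
(2) = v^2 - 10*sqrt(2)*v + 50
(3) = (m + 3)*(m + 7)
(4) = s*(s - 8)*(s + 1)*(s + 2)
(5) = y^2 - 11*y + 30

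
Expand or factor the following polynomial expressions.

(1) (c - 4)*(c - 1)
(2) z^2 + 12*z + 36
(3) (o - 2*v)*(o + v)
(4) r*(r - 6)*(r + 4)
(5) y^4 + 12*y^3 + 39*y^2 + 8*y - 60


(1) = c^2 - 5*c + 4
(2) = (z + 6)^2
(3) = o^2 - o*v - 2*v^2
(4) = r^3 - 2*r^2 - 24*r
(5) = (y - 1)*(y + 2)*(y + 5)*(y + 6)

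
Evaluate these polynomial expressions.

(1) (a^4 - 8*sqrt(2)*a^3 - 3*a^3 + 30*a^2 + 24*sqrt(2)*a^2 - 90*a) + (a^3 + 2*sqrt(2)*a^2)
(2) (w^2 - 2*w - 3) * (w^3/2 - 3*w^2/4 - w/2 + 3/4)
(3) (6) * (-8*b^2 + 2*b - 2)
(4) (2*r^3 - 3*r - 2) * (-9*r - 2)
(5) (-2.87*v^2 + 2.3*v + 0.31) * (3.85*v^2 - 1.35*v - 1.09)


(1) = a^4 - 8*sqrt(2)*a^3 - 2*a^3 + 30*a^2 + 26*sqrt(2)*a^2 - 90*a
(2) = w^5/2 - 7*w^4/4 - w^3/2 + 4*w^2 - 9/4
(3) = -48*b^2 + 12*b - 12
(4) = -18*r^4 - 4*r^3 + 27*r^2 + 24*r + 4
(5) = -11.0495*v^4 + 12.7295*v^3 + 1.2168*v^2 - 2.9255*v - 0.3379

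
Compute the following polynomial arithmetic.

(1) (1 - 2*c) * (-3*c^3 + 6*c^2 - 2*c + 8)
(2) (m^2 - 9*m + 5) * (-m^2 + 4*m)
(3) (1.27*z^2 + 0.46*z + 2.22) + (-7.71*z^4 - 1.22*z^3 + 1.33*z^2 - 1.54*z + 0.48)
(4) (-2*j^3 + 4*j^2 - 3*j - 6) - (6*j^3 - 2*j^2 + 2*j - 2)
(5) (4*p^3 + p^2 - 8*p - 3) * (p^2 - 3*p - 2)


(1) = 6*c^4 - 15*c^3 + 10*c^2 - 18*c + 8
(2) = -m^4 + 13*m^3 - 41*m^2 + 20*m
(3) = -7.71*z^4 - 1.22*z^3 + 2.6*z^2 - 1.08*z + 2.7
(4) = -8*j^3 + 6*j^2 - 5*j - 4
(5) = 4*p^5 - 11*p^4 - 19*p^3 + 19*p^2 + 25*p + 6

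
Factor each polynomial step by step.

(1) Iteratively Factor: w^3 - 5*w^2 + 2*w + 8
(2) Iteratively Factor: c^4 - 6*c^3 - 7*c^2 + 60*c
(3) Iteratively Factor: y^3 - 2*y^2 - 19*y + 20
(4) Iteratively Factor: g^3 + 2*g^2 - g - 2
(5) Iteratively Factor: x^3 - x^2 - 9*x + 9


(1) = (w - 4)*(w^2 - w - 2) = (w - 4)*(w + 1)*(w - 2)
(2) = (c - 4)*(c^3 - 2*c^2 - 15*c) = c*(c - 4)*(c^2 - 2*c - 15) = c*(c - 4)*(c + 3)*(c - 5)
(3) = (y - 5)*(y^2 + 3*y - 4) = (y - 5)*(y + 4)*(y - 1)
(4) = (g + 2)*(g^2 - 1) = (g - 1)*(g + 2)*(g + 1)
(5) = (x - 3)*(x^2 + 2*x - 3) = (x - 3)*(x - 1)*(x + 3)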